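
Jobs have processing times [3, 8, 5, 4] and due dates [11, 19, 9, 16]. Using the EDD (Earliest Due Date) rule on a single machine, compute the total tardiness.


Sort by due date (EDD order): [(5, 9), (3, 11), (4, 16), (8, 19)]
Compute completion times and tardiness:
  Job 1: p=5, d=9, C=5, tardiness=max(0,5-9)=0
  Job 2: p=3, d=11, C=8, tardiness=max(0,8-11)=0
  Job 3: p=4, d=16, C=12, tardiness=max(0,12-16)=0
  Job 4: p=8, d=19, C=20, tardiness=max(0,20-19)=1
Total tardiness = 1

1


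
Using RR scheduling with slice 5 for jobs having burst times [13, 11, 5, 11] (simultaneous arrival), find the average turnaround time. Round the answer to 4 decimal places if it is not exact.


Time quantum = 5
Execution trace:
  J1 runs 5 units, time = 5
  J2 runs 5 units, time = 10
  J3 runs 5 units, time = 15
  J4 runs 5 units, time = 20
  J1 runs 5 units, time = 25
  J2 runs 5 units, time = 30
  J4 runs 5 units, time = 35
  J1 runs 3 units, time = 38
  J2 runs 1 units, time = 39
  J4 runs 1 units, time = 40
Finish times: [38, 39, 15, 40]
Average turnaround = 132/4 = 33.0

33.0


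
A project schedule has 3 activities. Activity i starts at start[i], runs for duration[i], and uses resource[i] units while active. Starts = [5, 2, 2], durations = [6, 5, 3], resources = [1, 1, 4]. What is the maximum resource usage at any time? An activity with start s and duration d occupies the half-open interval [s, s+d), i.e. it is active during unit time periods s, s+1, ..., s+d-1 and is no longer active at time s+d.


Each activity i is active on [start_i, start_i + duration_i).
Compute total resource usage per time slot:
  t=0: active resources = [], total = 0
  t=1: active resources = [], total = 0
  t=2: active resources = [1, 4], total = 5
  t=3: active resources = [1, 4], total = 5
  t=4: active resources = [1, 4], total = 5
  t=5: active resources = [1, 1], total = 2
  t=6: active resources = [1, 1], total = 2
  t=7: active resources = [1], total = 1
  t=8: active resources = [1], total = 1
  t=9: active resources = [1], total = 1
  t=10: active resources = [1], total = 1
Peak resource demand = 5

5


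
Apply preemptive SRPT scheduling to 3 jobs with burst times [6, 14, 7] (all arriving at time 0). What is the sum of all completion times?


Since all jobs arrive at t=0, SRPT equals SPT ordering.
SPT order: [6, 7, 14]
Completion times:
  Job 1: p=6, C=6
  Job 2: p=7, C=13
  Job 3: p=14, C=27
Total completion time = 6 + 13 + 27 = 46

46


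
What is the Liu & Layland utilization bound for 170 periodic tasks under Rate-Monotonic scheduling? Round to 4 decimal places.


Compute 2^(1/170) = 1.0040856600
Subtract 1: 1.0040856600 - 1 = 0.0040856600
Multiply by n: 170 * 0.0040856600 = 0.6945622000
Round to 4 dp: 0.6946

0.6946


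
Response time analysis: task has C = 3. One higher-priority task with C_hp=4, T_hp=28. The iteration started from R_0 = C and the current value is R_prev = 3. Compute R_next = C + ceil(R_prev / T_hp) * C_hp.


R_next = C + ceil(R_prev / T_hp) * C_hp
ceil(3 / 28) = ceil(0.1071) = 1
Interference = 1 * 4 = 4
R_next = 3 + 4 = 7

7


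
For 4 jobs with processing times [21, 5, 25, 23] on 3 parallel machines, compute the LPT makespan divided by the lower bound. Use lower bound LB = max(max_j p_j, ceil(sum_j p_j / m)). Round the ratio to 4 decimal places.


LPT order: [25, 23, 21, 5]
Machine loads after assignment: [25, 23, 26]
LPT makespan = 26
Lower bound = max(max_job, ceil(total/3)) = max(25, 25) = 25
Ratio = 26 / 25 = 1.04

1.04


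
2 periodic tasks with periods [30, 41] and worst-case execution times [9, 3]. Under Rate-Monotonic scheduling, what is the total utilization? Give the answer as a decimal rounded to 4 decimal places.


Compute individual utilizations (exact fractions):
  Task 1: C/T = 9/30 = 3/10 (approx. 0.3)
  Task 2: C/T = 3/41 (approx. 0.0732)
Total utilization U = 3/10 + 3/41 = 153/410
Rounded to 4 decimal places: U = 0.3732
RM (Liu & Layland) bound for 2 tasks = 0.828427; compare with U = 153/410 (approx. 0.373171)
U <= bound, so schedulable by RM sufficient condition.

0.3732


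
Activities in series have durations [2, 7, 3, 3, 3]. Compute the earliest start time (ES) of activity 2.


Activity 2 starts after activities 1 through 1 complete.
Predecessor durations: [2]
ES = 2 = 2

2


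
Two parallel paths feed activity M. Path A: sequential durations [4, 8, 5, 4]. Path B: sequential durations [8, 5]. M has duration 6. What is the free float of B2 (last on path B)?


ES(B2) = sum of predecessors on chain B = 8
EF(B2) = ES + duration = 8 + 5 = 13
Successor of B2 is M. ES(M) = max(sum(A), sum(B)) = max(21, 13) = 21
Free float = ES(successor) - EF(current) = 21 - 13 = 8

8


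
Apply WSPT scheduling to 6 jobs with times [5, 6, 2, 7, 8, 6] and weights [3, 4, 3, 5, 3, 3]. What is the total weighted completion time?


Compute p/w ratios and sort ascending (WSPT): [(2, 3), (7, 5), (6, 4), (5, 3), (6, 3), (8, 3)]
Compute weighted completion times:
  Job (p=2,w=3): C=2, w*C=3*2=6
  Job (p=7,w=5): C=9, w*C=5*9=45
  Job (p=6,w=4): C=15, w*C=4*15=60
  Job (p=5,w=3): C=20, w*C=3*20=60
  Job (p=6,w=3): C=26, w*C=3*26=78
  Job (p=8,w=3): C=34, w*C=3*34=102
Total weighted completion time = 351

351


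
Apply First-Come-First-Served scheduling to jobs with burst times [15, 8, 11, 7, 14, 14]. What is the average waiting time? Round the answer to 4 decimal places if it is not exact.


FCFS order (as given): [15, 8, 11, 7, 14, 14]
Waiting times:
  Job 1: wait = 0
  Job 2: wait = 15
  Job 3: wait = 23
  Job 4: wait = 34
  Job 5: wait = 41
  Job 6: wait = 55
Sum of waiting times = 168
Average waiting time = 168/6 = 28.0

28.0


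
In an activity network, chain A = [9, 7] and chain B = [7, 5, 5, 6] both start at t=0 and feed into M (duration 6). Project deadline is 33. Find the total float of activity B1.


Forward pass: ES(B1) = sum of predecessors on chain B = 0
EF = ES + duration = 0 + 7 = 7
Backward pass: LF(M) = deadline = 33; LS(M) = 33 - 6 = 27
LF(B1) = LS(M) - sum(successors on chain B) = 27 - 16 = 11
LS = LF - duration = 11 - 7 = 4
Total float = LS - ES = 4 - 0 = 4

4


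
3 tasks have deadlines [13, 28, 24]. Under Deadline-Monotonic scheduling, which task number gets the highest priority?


Sort tasks by relative deadline (ascending):
  Task 1: deadline = 13
  Task 3: deadline = 24
  Task 2: deadline = 28
Priority order (highest first): [1, 3, 2]
Highest priority task = 1

1


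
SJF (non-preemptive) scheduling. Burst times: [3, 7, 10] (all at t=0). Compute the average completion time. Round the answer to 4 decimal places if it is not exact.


SJF order (ascending): [3, 7, 10]
Completion times:
  Job 1: burst=3, C=3
  Job 2: burst=7, C=10
  Job 3: burst=10, C=20
Average completion = 33/3 = 11.0

11.0


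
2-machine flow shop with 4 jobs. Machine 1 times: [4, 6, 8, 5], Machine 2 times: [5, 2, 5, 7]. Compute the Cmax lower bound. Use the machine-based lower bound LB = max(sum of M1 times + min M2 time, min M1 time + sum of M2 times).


LB1 = sum(M1 times) + min(M2 times) = 23 + 2 = 25
LB2 = min(M1 times) + sum(M2 times) = 4 + 19 = 23
Lower bound = max(LB1, LB2) = max(25, 23) = 25

25


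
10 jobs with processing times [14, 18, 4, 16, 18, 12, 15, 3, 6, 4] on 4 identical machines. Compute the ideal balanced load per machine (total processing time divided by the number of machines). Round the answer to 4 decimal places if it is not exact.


Total processing time = 14 + 18 + 4 + 16 + 18 + 12 + 15 + 3 + 6 + 4 = 110
Number of machines = 4
Ideal balanced load = 110 / 4 = 27.5

27.5


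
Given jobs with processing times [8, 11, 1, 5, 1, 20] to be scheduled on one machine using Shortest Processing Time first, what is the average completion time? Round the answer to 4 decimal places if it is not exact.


Sort jobs by processing time (SPT order): [1, 1, 5, 8, 11, 20]
Compute completion times sequentially:
  Job 1: processing = 1, completes at 1
  Job 2: processing = 1, completes at 2
  Job 3: processing = 5, completes at 7
  Job 4: processing = 8, completes at 15
  Job 5: processing = 11, completes at 26
  Job 6: processing = 20, completes at 46
Sum of completion times = 97
Average completion time = 97/6 = 16.1667

16.1667


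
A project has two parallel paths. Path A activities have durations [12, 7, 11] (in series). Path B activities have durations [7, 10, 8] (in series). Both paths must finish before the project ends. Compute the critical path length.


Path A total = 12 + 7 + 11 = 30
Path B total = 7 + 10 + 8 = 25
Critical path = longest path = max(30, 25) = 30

30


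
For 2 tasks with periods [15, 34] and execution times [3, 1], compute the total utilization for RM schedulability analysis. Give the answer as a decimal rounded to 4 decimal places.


Compute individual utilizations (exact fractions):
  Task 1: C/T = 3/15 = 1/5 (approx. 0.2)
  Task 2: C/T = 1/34 (approx. 0.0294)
Total utilization U = 1/5 + 1/34 = 39/170
Rounded to 4 decimal places: U = 0.2294
RM (Liu & Layland) bound for 2 tasks = 0.828427; compare with U = 39/170 (approx. 0.229412)
U <= bound, so schedulable by RM sufficient condition.

0.2294


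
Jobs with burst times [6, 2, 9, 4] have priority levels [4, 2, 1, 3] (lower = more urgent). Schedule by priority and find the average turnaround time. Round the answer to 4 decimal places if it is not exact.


Sort by priority (ascending = highest first):
Order: [(1, 9), (2, 2), (3, 4), (4, 6)]
Completion times:
  Priority 1, burst=9, C=9
  Priority 2, burst=2, C=11
  Priority 3, burst=4, C=15
  Priority 4, burst=6, C=21
Average turnaround = 56/4 = 14.0

14.0


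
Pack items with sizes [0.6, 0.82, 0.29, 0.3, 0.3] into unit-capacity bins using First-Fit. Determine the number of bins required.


Place items sequentially using First-Fit:
  Item 0.6 -> new Bin 1
  Item 0.82 -> new Bin 2
  Item 0.29 -> Bin 1 (now 0.89)
  Item 0.3 -> new Bin 3
  Item 0.3 -> Bin 3 (now 0.6)
Total bins used = 3

3


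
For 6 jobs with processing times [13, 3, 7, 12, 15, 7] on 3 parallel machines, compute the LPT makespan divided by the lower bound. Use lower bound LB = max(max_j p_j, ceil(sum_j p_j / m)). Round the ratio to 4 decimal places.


LPT order: [15, 13, 12, 7, 7, 3]
Machine loads after assignment: [18, 20, 19]
LPT makespan = 20
Lower bound = max(max_job, ceil(total/3)) = max(15, 19) = 19
Ratio = 20 / 19 = 1.0526

1.0526


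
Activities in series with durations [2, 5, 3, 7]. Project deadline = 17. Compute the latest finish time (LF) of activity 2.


LF(activity 2) = deadline - sum of successor durations
Successors: activities 3 through 4 with durations [3, 7]
Sum of successor durations = 10
LF = 17 - 10 = 7

7


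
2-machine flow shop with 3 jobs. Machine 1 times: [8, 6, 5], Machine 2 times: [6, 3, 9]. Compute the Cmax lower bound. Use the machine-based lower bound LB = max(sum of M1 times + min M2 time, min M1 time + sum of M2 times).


LB1 = sum(M1 times) + min(M2 times) = 19 + 3 = 22
LB2 = min(M1 times) + sum(M2 times) = 5 + 18 = 23
Lower bound = max(LB1, LB2) = max(22, 23) = 23

23


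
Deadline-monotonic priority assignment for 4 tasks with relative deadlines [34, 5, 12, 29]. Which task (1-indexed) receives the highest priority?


Sort tasks by relative deadline (ascending):
  Task 2: deadline = 5
  Task 3: deadline = 12
  Task 4: deadline = 29
  Task 1: deadline = 34
Priority order (highest first): [2, 3, 4, 1]
Highest priority task = 2

2


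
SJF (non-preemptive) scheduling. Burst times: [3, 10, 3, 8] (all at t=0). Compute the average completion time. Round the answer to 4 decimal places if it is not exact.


SJF order (ascending): [3, 3, 8, 10]
Completion times:
  Job 1: burst=3, C=3
  Job 2: burst=3, C=6
  Job 3: burst=8, C=14
  Job 4: burst=10, C=24
Average completion = 47/4 = 11.75

11.75


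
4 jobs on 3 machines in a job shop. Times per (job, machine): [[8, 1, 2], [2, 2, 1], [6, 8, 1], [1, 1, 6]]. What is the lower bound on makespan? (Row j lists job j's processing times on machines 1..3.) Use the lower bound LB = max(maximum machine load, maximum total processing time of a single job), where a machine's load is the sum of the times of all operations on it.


Machine loads:
  Machine 1: 8 + 2 + 6 + 1 = 17
  Machine 2: 1 + 2 + 8 + 1 = 12
  Machine 3: 2 + 1 + 1 + 6 = 10
Max machine load = 17
Job totals:
  Job 1: 11
  Job 2: 5
  Job 3: 15
  Job 4: 8
Max job total = 15
Lower bound = max(17, 15) = 17

17


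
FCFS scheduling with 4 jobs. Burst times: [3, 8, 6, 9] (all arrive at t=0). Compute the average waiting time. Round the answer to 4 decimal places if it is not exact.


FCFS order (as given): [3, 8, 6, 9]
Waiting times:
  Job 1: wait = 0
  Job 2: wait = 3
  Job 3: wait = 11
  Job 4: wait = 17
Sum of waiting times = 31
Average waiting time = 31/4 = 7.75

7.75


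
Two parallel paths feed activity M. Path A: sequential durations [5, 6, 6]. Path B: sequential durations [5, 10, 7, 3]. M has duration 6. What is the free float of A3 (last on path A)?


ES(A3) = sum of predecessors on chain A = 11
EF(A3) = ES + duration = 11 + 6 = 17
Successor of A3 is M. ES(M) = max(sum(A), sum(B)) = max(17, 25) = 25
Free float = ES(successor) - EF(current) = 25 - 17 = 8

8


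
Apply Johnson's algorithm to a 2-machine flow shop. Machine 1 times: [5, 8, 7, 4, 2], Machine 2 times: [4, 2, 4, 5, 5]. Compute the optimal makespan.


Apply Johnson's rule:
  Group 1 (a <= b): [(5, 2, 5), (4, 4, 5)]
  Group 2 (a > b): [(1, 5, 4), (3, 7, 4), (2, 8, 2)]
Optimal job order: [5, 4, 1, 3, 2]
Schedule:
  Job 5: M1 done at 2, M2 done at 7
  Job 4: M1 done at 6, M2 done at 12
  Job 1: M1 done at 11, M2 done at 16
  Job 3: M1 done at 18, M2 done at 22
  Job 2: M1 done at 26, M2 done at 28
Makespan = 28

28


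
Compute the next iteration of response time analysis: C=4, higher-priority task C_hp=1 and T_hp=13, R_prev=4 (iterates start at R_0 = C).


R_next = C + ceil(R_prev / T_hp) * C_hp
ceil(4 / 13) = ceil(0.3077) = 1
Interference = 1 * 1 = 1
R_next = 4 + 1 = 5

5


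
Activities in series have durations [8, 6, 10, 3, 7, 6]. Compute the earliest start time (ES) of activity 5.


Activity 5 starts after activities 1 through 4 complete.
Predecessor durations: [8, 6, 10, 3]
ES = 8 + 6 + 10 + 3 = 27

27


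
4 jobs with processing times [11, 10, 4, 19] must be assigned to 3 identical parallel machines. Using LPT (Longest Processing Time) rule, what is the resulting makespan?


Sort jobs in decreasing order (LPT): [19, 11, 10, 4]
Assign each job to the least loaded machine:
  Machine 1: jobs [19], load = 19
  Machine 2: jobs [11], load = 11
  Machine 3: jobs [10, 4], load = 14
Makespan = max load = 19

19


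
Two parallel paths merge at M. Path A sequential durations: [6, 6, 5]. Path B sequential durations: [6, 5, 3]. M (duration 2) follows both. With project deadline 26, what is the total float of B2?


Forward pass: ES(B2) = sum of predecessors on chain B = 6
EF = ES + duration = 6 + 5 = 11
Backward pass: LF(M) = deadline = 26; LS(M) = 26 - 2 = 24
LF(B2) = LS(M) - sum(successors on chain B) = 24 - 3 = 21
LS = LF - duration = 21 - 5 = 16
Total float = LS - ES = 16 - 6 = 10

10


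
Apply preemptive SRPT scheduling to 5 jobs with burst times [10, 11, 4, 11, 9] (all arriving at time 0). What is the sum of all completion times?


Since all jobs arrive at t=0, SRPT equals SPT ordering.
SPT order: [4, 9, 10, 11, 11]
Completion times:
  Job 1: p=4, C=4
  Job 2: p=9, C=13
  Job 3: p=10, C=23
  Job 4: p=11, C=34
  Job 5: p=11, C=45
Total completion time = 4 + 13 + 23 + 34 + 45 = 119

119


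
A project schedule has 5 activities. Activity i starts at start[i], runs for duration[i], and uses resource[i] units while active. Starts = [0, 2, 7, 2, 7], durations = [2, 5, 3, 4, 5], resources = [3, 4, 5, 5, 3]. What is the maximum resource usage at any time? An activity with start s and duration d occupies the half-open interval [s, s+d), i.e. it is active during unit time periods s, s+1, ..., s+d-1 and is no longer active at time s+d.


Each activity i is active on [start_i, start_i + duration_i).
Compute total resource usage per time slot:
  t=0: active resources = [3], total = 3
  t=1: active resources = [3], total = 3
  t=2: active resources = [4, 5], total = 9
  t=3: active resources = [4, 5], total = 9
  t=4: active resources = [4, 5], total = 9
  t=5: active resources = [4, 5], total = 9
  t=6: active resources = [4], total = 4
  t=7: active resources = [5, 3], total = 8
  t=8: active resources = [5, 3], total = 8
  t=9: active resources = [5, 3], total = 8
  t=10: active resources = [3], total = 3
  t=11: active resources = [3], total = 3
Peak resource demand = 9

9


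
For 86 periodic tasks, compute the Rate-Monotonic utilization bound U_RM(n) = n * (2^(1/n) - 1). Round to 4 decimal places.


Compute 2^(1/86) = 1.0080924190
Subtract 1: 1.0080924190 - 1 = 0.0080924190
Multiply by n: 86 * 0.0080924190 = 0.6959480340
Round to 4 dp: 0.6959

0.6959


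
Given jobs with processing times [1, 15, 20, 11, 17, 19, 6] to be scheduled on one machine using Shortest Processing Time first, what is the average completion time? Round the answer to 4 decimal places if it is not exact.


Sort jobs by processing time (SPT order): [1, 6, 11, 15, 17, 19, 20]
Compute completion times sequentially:
  Job 1: processing = 1, completes at 1
  Job 2: processing = 6, completes at 7
  Job 3: processing = 11, completes at 18
  Job 4: processing = 15, completes at 33
  Job 5: processing = 17, completes at 50
  Job 6: processing = 19, completes at 69
  Job 7: processing = 20, completes at 89
Sum of completion times = 267
Average completion time = 267/7 = 38.1429

38.1429


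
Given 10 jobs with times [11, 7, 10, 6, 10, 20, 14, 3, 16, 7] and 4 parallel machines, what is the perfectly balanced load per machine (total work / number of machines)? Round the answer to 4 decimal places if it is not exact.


Total processing time = 11 + 7 + 10 + 6 + 10 + 20 + 14 + 3 + 16 + 7 = 104
Number of machines = 4
Ideal balanced load = 104 / 4 = 26.0

26.0


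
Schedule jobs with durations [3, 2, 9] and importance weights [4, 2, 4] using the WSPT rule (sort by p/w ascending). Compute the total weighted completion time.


Compute p/w ratios and sort ascending (WSPT): [(3, 4), (2, 2), (9, 4)]
Compute weighted completion times:
  Job (p=3,w=4): C=3, w*C=4*3=12
  Job (p=2,w=2): C=5, w*C=2*5=10
  Job (p=9,w=4): C=14, w*C=4*14=56
Total weighted completion time = 78

78


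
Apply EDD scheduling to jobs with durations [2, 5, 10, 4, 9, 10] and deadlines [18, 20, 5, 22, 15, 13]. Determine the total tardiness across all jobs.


Sort by due date (EDD order): [(10, 5), (10, 13), (9, 15), (2, 18), (5, 20), (4, 22)]
Compute completion times and tardiness:
  Job 1: p=10, d=5, C=10, tardiness=max(0,10-5)=5
  Job 2: p=10, d=13, C=20, tardiness=max(0,20-13)=7
  Job 3: p=9, d=15, C=29, tardiness=max(0,29-15)=14
  Job 4: p=2, d=18, C=31, tardiness=max(0,31-18)=13
  Job 5: p=5, d=20, C=36, tardiness=max(0,36-20)=16
  Job 6: p=4, d=22, C=40, tardiness=max(0,40-22)=18
Total tardiness = 73

73


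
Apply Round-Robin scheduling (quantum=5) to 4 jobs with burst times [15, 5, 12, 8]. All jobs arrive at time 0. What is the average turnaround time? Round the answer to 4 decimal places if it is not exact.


Time quantum = 5
Execution trace:
  J1 runs 5 units, time = 5
  J2 runs 5 units, time = 10
  J3 runs 5 units, time = 15
  J4 runs 5 units, time = 20
  J1 runs 5 units, time = 25
  J3 runs 5 units, time = 30
  J4 runs 3 units, time = 33
  J1 runs 5 units, time = 38
  J3 runs 2 units, time = 40
Finish times: [38, 10, 40, 33]
Average turnaround = 121/4 = 30.25

30.25


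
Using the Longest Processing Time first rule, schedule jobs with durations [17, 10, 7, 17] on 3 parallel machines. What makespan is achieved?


Sort jobs in decreasing order (LPT): [17, 17, 10, 7]
Assign each job to the least loaded machine:
  Machine 1: jobs [17], load = 17
  Machine 2: jobs [17], load = 17
  Machine 3: jobs [10, 7], load = 17
Makespan = max load = 17

17


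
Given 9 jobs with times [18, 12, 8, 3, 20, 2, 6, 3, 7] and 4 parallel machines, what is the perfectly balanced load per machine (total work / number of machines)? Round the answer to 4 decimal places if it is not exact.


Total processing time = 18 + 12 + 8 + 3 + 20 + 2 + 6 + 3 + 7 = 79
Number of machines = 4
Ideal balanced load = 79 / 4 = 19.75

19.75


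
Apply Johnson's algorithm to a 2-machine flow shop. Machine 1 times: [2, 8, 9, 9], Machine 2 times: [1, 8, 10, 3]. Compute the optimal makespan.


Apply Johnson's rule:
  Group 1 (a <= b): [(2, 8, 8), (3, 9, 10)]
  Group 2 (a > b): [(4, 9, 3), (1, 2, 1)]
Optimal job order: [2, 3, 4, 1]
Schedule:
  Job 2: M1 done at 8, M2 done at 16
  Job 3: M1 done at 17, M2 done at 27
  Job 4: M1 done at 26, M2 done at 30
  Job 1: M1 done at 28, M2 done at 31
Makespan = 31

31


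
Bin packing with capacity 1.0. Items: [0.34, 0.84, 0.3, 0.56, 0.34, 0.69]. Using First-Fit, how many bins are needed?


Place items sequentially using First-Fit:
  Item 0.34 -> new Bin 1
  Item 0.84 -> new Bin 2
  Item 0.3 -> Bin 1 (now 0.64)
  Item 0.56 -> new Bin 3
  Item 0.34 -> Bin 1 (now 0.98)
  Item 0.69 -> new Bin 4
Total bins used = 4

4


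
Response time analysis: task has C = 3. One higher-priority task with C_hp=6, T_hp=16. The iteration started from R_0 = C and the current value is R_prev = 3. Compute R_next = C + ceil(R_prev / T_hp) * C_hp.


R_next = C + ceil(R_prev / T_hp) * C_hp
ceil(3 / 16) = ceil(0.1875) = 1
Interference = 1 * 6 = 6
R_next = 3 + 6 = 9

9


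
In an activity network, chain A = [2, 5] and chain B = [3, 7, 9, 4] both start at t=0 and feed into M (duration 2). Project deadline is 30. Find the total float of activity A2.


Forward pass: ES(A2) = sum of predecessors on chain A = 2
EF = ES + duration = 2 + 5 = 7
Backward pass: LF(M) = deadline = 30; LS(M) = 30 - 2 = 28
LF(A2) = LS(M) - sum(successors on chain A) = 28 - 0 = 28
LS = LF - duration = 28 - 5 = 23
Total float = LS - ES = 23 - 2 = 21

21


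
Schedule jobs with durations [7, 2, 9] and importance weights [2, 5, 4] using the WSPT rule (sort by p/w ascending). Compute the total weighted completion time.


Compute p/w ratios and sort ascending (WSPT): [(2, 5), (9, 4), (7, 2)]
Compute weighted completion times:
  Job (p=2,w=5): C=2, w*C=5*2=10
  Job (p=9,w=4): C=11, w*C=4*11=44
  Job (p=7,w=2): C=18, w*C=2*18=36
Total weighted completion time = 90

90


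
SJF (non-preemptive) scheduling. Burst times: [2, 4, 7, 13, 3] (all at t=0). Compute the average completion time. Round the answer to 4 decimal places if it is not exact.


SJF order (ascending): [2, 3, 4, 7, 13]
Completion times:
  Job 1: burst=2, C=2
  Job 2: burst=3, C=5
  Job 3: burst=4, C=9
  Job 4: burst=7, C=16
  Job 5: burst=13, C=29
Average completion = 61/5 = 12.2

12.2


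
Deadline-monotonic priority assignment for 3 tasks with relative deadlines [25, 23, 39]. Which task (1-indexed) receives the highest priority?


Sort tasks by relative deadline (ascending):
  Task 2: deadline = 23
  Task 1: deadline = 25
  Task 3: deadline = 39
Priority order (highest first): [2, 1, 3]
Highest priority task = 2

2


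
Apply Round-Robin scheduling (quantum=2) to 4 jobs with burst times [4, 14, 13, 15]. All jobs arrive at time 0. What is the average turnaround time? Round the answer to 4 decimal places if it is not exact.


Time quantum = 2
Execution trace:
  J1 runs 2 units, time = 2
  J2 runs 2 units, time = 4
  J3 runs 2 units, time = 6
  J4 runs 2 units, time = 8
  J1 runs 2 units, time = 10
  J2 runs 2 units, time = 12
  J3 runs 2 units, time = 14
  J4 runs 2 units, time = 16
  J2 runs 2 units, time = 18
  J3 runs 2 units, time = 20
  J4 runs 2 units, time = 22
  J2 runs 2 units, time = 24
  J3 runs 2 units, time = 26
  J4 runs 2 units, time = 28
  J2 runs 2 units, time = 30
  J3 runs 2 units, time = 32
  J4 runs 2 units, time = 34
  J2 runs 2 units, time = 36
  J3 runs 2 units, time = 38
  J4 runs 2 units, time = 40
  J2 runs 2 units, time = 42
  J3 runs 1 units, time = 43
  J4 runs 2 units, time = 45
  J4 runs 1 units, time = 46
Finish times: [10, 42, 43, 46]
Average turnaround = 141/4 = 35.25

35.25


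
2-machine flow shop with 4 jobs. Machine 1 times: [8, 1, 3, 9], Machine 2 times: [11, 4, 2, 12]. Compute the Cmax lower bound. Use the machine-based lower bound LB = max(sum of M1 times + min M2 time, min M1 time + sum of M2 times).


LB1 = sum(M1 times) + min(M2 times) = 21 + 2 = 23
LB2 = min(M1 times) + sum(M2 times) = 1 + 29 = 30
Lower bound = max(LB1, LB2) = max(23, 30) = 30

30


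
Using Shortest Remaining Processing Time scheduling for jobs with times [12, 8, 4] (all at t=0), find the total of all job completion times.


Since all jobs arrive at t=0, SRPT equals SPT ordering.
SPT order: [4, 8, 12]
Completion times:
  Job 1: p=4, C=4
  Job 2: p=8, C=12
  Job 3: p=12, C=24
Total completion time = 4 + 12 + 24 = 40

40


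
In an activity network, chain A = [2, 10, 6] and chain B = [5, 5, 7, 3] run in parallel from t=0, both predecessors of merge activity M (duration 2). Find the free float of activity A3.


ES(A3) = sum of predecessors on chain A = 12
EF(A3) = ES + duration = 12 + 6 = 18
Successor of A3 is M. ES(M) = max(sum(A), sum(B)) = max(18, 20) = 20
Free float = ES(successor) - EF(current) = 20 - 18 = 2

2


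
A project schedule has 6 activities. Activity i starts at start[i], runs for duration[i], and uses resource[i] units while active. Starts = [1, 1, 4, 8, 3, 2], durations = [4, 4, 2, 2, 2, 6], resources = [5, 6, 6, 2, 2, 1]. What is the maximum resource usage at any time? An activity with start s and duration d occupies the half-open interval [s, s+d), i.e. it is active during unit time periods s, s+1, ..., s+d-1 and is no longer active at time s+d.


Each activity i is active on [start_i, start_i + duration_i).
Compute total resource usage per time slot:
  t=0: active resources = [], total = 0
  t=1: active resources = [5, 6], total = 11
  t=2: active resources = [5, 6, 1], total = 12
  t=3: active resources = [5, 6, 2, 1], total = 14
  t=4: active resources = [5, 6, 6, 2, 1], total = 20
  t=5: active resources = [6, 1], total = 7
  t=6: active resources = [1], total = 1
  t=7: active resources = [1], total = 1
  t=8: active resources = [2], total = 2
  t=9: active resources = [2], total = 2
Peak resource demand = 20

20


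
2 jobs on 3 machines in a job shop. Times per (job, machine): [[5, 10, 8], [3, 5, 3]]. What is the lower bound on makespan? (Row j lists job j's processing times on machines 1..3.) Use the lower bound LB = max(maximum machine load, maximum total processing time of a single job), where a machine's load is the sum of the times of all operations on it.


Machine loads:
  Machine 1: 5 + 3 = 8
  Machine 2: 10 + 5 = 15
  Machine 3: 8 + 3 = 11
Max machine load = 15
Job totals:
  Job 1: 23
  Job 2: 11
Max job total = 23
Lower bound = max(15, 23) = 23

23


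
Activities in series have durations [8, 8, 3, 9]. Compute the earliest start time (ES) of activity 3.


Activity 3 starts after activities 1 through 2 complete.
Predecessor durations: [8, 8]
ES = 8 + 8 = 16

16


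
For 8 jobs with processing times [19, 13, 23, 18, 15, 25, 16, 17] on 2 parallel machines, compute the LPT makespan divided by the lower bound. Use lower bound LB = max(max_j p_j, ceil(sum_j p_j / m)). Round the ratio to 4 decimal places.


LPT order: [25, 23, 19, 18, 17, 16, 15, 13]
Machine loads after assignment: [74, 72]
LPT makespan = 74
Lower bound = max(max_job, ceil(total/2)) = max(25, 73) = 73
Ratio = 74 / 73 = 1.0137

1.0137


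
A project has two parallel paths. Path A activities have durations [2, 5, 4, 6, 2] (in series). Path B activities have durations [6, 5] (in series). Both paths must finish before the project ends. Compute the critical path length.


Path A total = 2 + 5 + 4 + 6 + 2 = 19
Path B total = 6 + 5 = 11
Critical path = longest path = max(19, 11) = 19

19


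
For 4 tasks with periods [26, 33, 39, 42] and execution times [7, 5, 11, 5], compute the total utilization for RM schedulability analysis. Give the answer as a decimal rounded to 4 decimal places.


Compute individual utilizations (exact fractions):
  Task 1: C/T = 7/26 (approx. 0.2692)
  Task 2: C/T = 5/33 (approx. 0.1515)
  Task 3: C/T = 11/39 (approx. 0.2821)
  Task 4: C/T = 5/42 (approx. 0.119)
Total utilization U = 7/26 + 5/33 + 11/39 + 5/42 = 2468/3003
Rounded to 4 decimal places: U = 0.8218
RM (Liu & Layland) bound for 4 tasks = 0.756828; compare with U = 2468/3003 (approx. 0.821845)
bound < U <= 1, so the RM sufficient condition is not met (inconclusive; an exact test such as response-time analysis is needed).

0.8218


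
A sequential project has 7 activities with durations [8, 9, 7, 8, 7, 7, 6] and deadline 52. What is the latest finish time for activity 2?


LF(activity 2) = deadline - sum of successor durations
Successors: activities 3 through 7 with durations [7, 8, 7, 7, 6]
Sum of successor durations = 35
LF = 52 - 35 = 17

17


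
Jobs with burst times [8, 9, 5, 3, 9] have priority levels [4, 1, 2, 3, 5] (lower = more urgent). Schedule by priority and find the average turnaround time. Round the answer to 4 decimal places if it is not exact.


Sort by priority (ascending = highest first):
Order: [(1, 9), (2, 5), (3, 3), (4, 8), (5, 9)]
Completion times:
  Priority 1, burst=9, C=9
  Priority 2, burst=5, C=14
  Priority 3, burst=3, C=17
  Priority 4, burst=8, C=25
  Priority 5, burst=9, C=34
Average turnaround = 99/5 = 19.8

19.8


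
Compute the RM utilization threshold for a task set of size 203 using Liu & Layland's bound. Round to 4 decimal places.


Compute 2^(1/203) = 1.0034203542
Subtract 1: 1.0034203542 - 1 = 0.0034203542
Multiply by n: 203 * 0.0034203542 = 0.6943319026
Round to 4 dp: 0.6943

0.6943


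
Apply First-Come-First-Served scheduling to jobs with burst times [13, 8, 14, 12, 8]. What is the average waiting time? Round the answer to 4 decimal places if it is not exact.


FCFS order (as given): [13, 8, 14, 12, 8]
Waiting times:
  Job 1: wait = 0
  Job 2: wait = 13
  Job 3: wait = 21
  Job 4: wait = 35
  Job 5: wait = 47
Sum of waiting times = 116
Average waiting time = 116/5 = 23.2

23.2


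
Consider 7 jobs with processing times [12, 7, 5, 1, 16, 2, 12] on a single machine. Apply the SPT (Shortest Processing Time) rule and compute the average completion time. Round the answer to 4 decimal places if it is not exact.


Sort jobs by processing time (SPT order): [1, 2, 5, 7, 12, 12, 16]
Compute completion times sequentially:
  Job 1: processing = 1, completes at 1
  Job 2: processing = 2, completes at 3
  Job 3: processing = 5, completes at 8
  Job 4: processing = 7, completes at 15
  Job 5: processing = 12, completes at 27
  Job 6: processing = 12, completes at 39
  Job 7: processing = 16, completes at 55
Sum of completion times = 148
Average completion time = 148/7 = 21.1429

21.1429


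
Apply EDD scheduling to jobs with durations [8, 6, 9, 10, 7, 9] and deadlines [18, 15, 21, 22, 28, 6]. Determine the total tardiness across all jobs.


Sort by due date (EDD order): [(9, 6), (6, 15), (8, 18), (9, 21), (10, 22), (7, 28)]
Compute completion times and tardiness:
  Job 1: p=9, d=6, C=9, tardiness=max(0,9-6)=3
  Job 2: p=6, d=15, C=15, tardiness=max(0,15-15)=0
  Job 3: p=8, d=18, C=23, tardiness=max(0,23-18)=5
  Job 4: p=9, d=21, C=32, tardiness=max(0,32-21)=11
  Job 5: p=10, d=22, C=42, tardiness=max(0,42-22)=20
  Job 6: p=7, d=28, C=49, tardiness=max(0,49-28)=21
Total tardiness = 60

60


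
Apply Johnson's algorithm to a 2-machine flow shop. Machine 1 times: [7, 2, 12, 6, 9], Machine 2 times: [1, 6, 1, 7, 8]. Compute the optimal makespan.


Apply Johnson's rule:
  Group 1 (a <= b): [(2, 2, 6), (4, 6, 7)]
  Group 2 (a > b): [(5, 9, 8), (1, 7, 1), (3, 12, 1)]
Optimal job order: [2, 4, 5, 1, 3]
Schedule:
  Job 2: M1 done at 2, M2 done at 8
  Job 4: M1 done at 8, M2 done at 15
  Job 5: M1 done at 17, M2 done at 25
  Job 1: M1 done at 24, M2 done at 26
  Job 3: M1 done at 36, M2 done at 37
Makespan = 37

37


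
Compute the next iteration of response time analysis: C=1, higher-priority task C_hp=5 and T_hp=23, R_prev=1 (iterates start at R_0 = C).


R_next = C + ceil(R_prev / T_hp) * C_hp
ceil(1 / 23) = ceil(0.0435) = 1
Interference = 1 * 5 = 5
R_next = 1 + 5 = 6

6


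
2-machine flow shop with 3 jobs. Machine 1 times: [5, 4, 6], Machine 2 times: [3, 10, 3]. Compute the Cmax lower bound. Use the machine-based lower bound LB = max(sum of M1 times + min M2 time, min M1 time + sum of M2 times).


LB1 = sum(M1 times) + min(M2 times) = 15 + 3 = 18
LB2 = min(M1 times) + sum(M2 times) = 4 + 16 = 20
Lower bound = max(LB1, LB2) = max(18, 20) = 20

20


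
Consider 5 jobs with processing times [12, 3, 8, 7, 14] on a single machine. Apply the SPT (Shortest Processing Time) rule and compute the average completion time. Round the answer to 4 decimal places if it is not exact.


Sort jobs by processing time (SPT order): [3, 7, 8, 12, 14]
Compute completion times sequentially:
  Job 1: processing = 3, completes at 3
  Job 2: processing = 7, completes at 10
  Job 3: processing = 8, completes at 18
  Job 4: processing = 12, completes at 30
  Job 5: processing = 14, completes at 44
Sum of completion times = 105
Average completion time = 105/5 = 21.0

21.0


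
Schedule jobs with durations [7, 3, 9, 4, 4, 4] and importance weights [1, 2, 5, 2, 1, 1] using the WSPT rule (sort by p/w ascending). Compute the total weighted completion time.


Compute p/w ratios and sort ascending (WSPT): [(3, 2), (9, 5), (4, 2), (4, 1), (4, 1), (7, 1)]
Compute weighted completion times:
  Job (p=3,w=2): C=3, w*C=2*3=6
  Job (p=9,w=5): C=12, w*C=5*12=60
  Job (p=4,w=2): C=16, w*C=2*16=32
  Job (p=4,w=1): C=20, w*C=1*20=20
  Job (p=4,w=1): C=24, w*C=1*24=24
  Job (p=7,w=1): C=31, w*C=1*31=31
Total weighted completion time = 173

173


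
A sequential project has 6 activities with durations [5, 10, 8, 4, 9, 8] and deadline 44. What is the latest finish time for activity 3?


LF(activity 3) = deadline - sum of successor durations
Successors: activities 4 through 6 with durations [4, 9, 8]
Sum of successor durations = 21
LF = 44 - 21 = 23

23


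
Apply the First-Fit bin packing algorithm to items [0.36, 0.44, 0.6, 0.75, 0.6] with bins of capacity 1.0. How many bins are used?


Place items sequentially using First-Fit:
  Item 0.36 -> new Bin 1
  Item 0.44 -> Bin 1 (now 0.8)
  Item 0.6 -> new Bin 2
  Item 0.75 -> new Bin 3
  Item 0.6 -> new Bin 4
Total bins used = 4

4


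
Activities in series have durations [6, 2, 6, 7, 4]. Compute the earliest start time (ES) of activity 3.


Activity 3 starts after activities 1 through 2 complete.
Predecessor durations: [6, 2]
ES = 6 + 2 = 8

8


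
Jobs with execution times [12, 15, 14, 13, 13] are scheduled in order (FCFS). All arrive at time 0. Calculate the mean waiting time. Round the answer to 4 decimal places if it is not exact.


FCFS order (as given): [12, 15, 14, 13, 13]
Waiting times:
  Job 1: wait = 0
  Job 2: wait = 12
  Job 3: wait = 27
  Job 4: wait = 41
  Job 5: wait = 54
Sum of waiting times = 134
Average waiting time = 134/5 = 26.8

26.8


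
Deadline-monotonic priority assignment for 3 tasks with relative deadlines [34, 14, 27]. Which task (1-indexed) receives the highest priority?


Sort tasks by relative deadline (ascending):
  Task 2: deadline = 14
  Task 3: deadline = 27
  Task 1: deadline = 34
Priority order (highest first): [2, 3, 1]
Highest priority task = 2

2


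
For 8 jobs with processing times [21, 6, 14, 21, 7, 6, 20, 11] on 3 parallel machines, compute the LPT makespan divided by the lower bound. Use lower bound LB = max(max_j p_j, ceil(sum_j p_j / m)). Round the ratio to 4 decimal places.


LPT order: [21, 21, 20, 14, 11, 7, 6, 6]
Machine loads after assignment: [38, 34, 34]
LPT makespan = 38
Lower bound = max(max_job, ceil(total/3)) = max(21, 36) = 36
Ratio = 38 / 36 = 1.0556

1.0556


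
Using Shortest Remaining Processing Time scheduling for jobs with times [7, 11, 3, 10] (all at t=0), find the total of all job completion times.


Since all jobs arrive at t=0, SRPT equals SPT ordering.
SPT order: [3, 7, 10, 11]
Completion times:
  Job 1: p=3, C=3
  Job 2: p=7, C=10
  Job 3: p=10, C=20
  Job 4: p=11, C=31
Total completion time = 3 + 10 + 20 + 31 = 64

64


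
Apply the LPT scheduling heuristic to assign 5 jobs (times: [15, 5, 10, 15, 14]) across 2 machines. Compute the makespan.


Sort jobs in decreasing order (LPT): [15, 15, 14, 10, 5]
Assign each job to the least loaded machine:
  Machine 1: jobs [15, 14], load = 29
  Machine 2: jobs [15, 10, 5], load = 30
Makespan = max load = 30

30


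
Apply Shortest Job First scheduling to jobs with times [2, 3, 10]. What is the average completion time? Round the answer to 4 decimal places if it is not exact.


SJF order (ascending): [2, 3, 10]
Completion times:
  Job 1: burst=2, C=2
  Job 2: burst=3, C=5
  Job 3: burst=10, C=15
Average completion = 22/3 = 7.3333

7.3333


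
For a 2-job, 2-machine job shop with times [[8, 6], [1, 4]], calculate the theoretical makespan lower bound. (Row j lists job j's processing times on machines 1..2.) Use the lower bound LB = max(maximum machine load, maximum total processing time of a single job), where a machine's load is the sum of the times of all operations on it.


Machine loads:
  Machine 1: 8 + 1 = 9
  Machine 2: 6 + 4 = 10
Max machine load = 10
Job totals:
  Job 1: 14
  Job 2: 5
Max job total = 14
Lower bound = max(10, 14) = 14

14


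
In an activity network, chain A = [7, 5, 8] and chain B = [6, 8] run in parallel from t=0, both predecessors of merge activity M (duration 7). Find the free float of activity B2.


ES(B2) = sum of predecessors on chain B = 6
EF(B2) = ES + duration = 6 + 8 = 14
Successor of B2 is M. ES(M) = max(sum(A), sum(B)) = max(20, 14) = 20
Free float = ES(successor) - EF(current) = 20 - 14 = 6

6


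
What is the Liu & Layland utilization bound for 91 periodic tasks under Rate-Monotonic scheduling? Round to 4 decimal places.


Compute 2^(1/91) = 1.0076460851
Subtract 1: 1.0076460851 - 1 = 0.0076460851
Multiply by n: 91 * 0.0076460851 = 0.6957937441
Round to 4 dp: 0.6958

0.6958


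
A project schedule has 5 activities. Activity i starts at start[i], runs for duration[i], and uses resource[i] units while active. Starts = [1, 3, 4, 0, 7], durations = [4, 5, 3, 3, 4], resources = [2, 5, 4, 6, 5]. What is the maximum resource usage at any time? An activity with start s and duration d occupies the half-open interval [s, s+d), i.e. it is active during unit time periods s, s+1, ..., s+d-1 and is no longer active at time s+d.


Each activity i is active on [start_i, start_i + duration_i).
Compute total resource usage per time slot:
  t=0: active resources = [6], total = 6
  t=1: active resources = [2, 6], total = 8
  t=2: active resources = [2, 6], total = 8
  t=3: active resources = [2, 5], total = 7
  t=4: active resources = [2, 5, 4], total = 11
  t=5: active resources = [5, 4], total = 9
  t=6: active resources = [5, 4], total = 9
  t=7: active resources = [5, 5], total = 10
  t=8: active resources = [5], total = 5
  t=9: active resources = [5], total = 5
  t=10: active resources = [5], total = 5
Peak resource demand = 11

11


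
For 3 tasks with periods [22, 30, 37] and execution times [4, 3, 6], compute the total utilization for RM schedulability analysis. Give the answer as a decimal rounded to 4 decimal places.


Compute individual utilizations (exact fractions):
  Task 1: C/T = 4/22 = 2/11 (approx. 0.1818)
  Task 2: C/T = 3/30 = 1/10 (approx. 0.1)
  Task 3: C/T = 6/37 (approx. 0.1622)
Total utilization U = 2/11 + 1/10 + 6/37 = 1807/4070
Rounded to 4 decimal places: U = 0.4440
RM (Liu & Layland) bound for 3 tasks = 0.779763; compare with U = 1807/4070 (approx. 0.443980)
U <= bound, so schedulable by RM sufficient condition.

0.4440


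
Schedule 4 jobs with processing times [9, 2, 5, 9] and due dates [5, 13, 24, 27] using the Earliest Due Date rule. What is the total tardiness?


Sort by due date (EDD order): [(9, 5), (2, 13), (5, 24), (9, 27)]
Compute completion times and tardiness:
  Job 1: p=9, d=5, C=9, tardiness=max(0,9-5)=4
  Job 2: p=2, d=13, C=11, tardiness=max(0,11-13)=0
  Job 3: p=5, d=24, C=16, tardiness=max(0,16-24)=0
  Job 4: p=9, d=27, C=25, tardiness=max(0,25-27)=0
Total tardiness = 4

4
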